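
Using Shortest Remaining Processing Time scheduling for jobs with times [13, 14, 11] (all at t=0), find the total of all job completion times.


Since all jobs arrive at t=0, SRPT equals SPT ordering.
SPT order: [11, 13, 14]
Completion times:
  Job 1: p=11, C=11
  Job 2: p=13, C=24
  Job 3: p=14, C=38
Total completion time = 11 + 24 + 38 = 73

73


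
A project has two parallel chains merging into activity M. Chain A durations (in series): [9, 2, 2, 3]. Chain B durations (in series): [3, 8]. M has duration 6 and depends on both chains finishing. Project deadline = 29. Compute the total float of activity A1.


Forward pass: ES(A1) = sum of predecessors on chain A = 0
EF = ES + duration = 0 + 9 = 9
Backward pass: LF(M) = deadline = 29; LS(M) = 29 - 6 = 23
LF(A1) = LS(M) - sum(successors on chain A) = 23 - 7 = 16
LS = LF - duration = 16 - 9 = 7
Total float = LS - ES = 7 - 0 = 7

7


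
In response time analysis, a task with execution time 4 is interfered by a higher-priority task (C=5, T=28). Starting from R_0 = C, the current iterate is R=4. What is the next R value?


R_next = C + ceil(R_prev / T_hp) * C_hp
ceil(4 / 28) = ceil(0.1429) = 1
Interference = 1 * 5 = 5
R_next = 4 + 5 = 9

9


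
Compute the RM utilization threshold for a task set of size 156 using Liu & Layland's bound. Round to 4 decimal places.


Compute 2^(1/156) = 1.0044531370
Subtract 1: 1.0044531370 - 1 = 0.0044531370
Multiply by n: 156 * 0.0044531370 = 0.6946893720
Round to 4 dp: 0.6947

0.6947


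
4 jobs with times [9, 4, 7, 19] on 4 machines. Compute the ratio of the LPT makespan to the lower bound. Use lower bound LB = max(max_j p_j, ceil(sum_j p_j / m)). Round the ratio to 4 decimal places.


LPT order: [19, 9, 7, 4]
Machine loads after assignment: [19, 9, 7, 4]
LPT makespan = 19
Lower bound = max(max_job, ceil(total/4)) = max(19, 10) = 19
Ratio = 19 / 19 = 1.0

1.0


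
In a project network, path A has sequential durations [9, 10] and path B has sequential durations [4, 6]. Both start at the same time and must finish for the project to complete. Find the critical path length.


Path A total = 9 + 10 = 19
Path B total = 4 + 6 = 10
Critical path = longest path = max(19, 10) = 19

19


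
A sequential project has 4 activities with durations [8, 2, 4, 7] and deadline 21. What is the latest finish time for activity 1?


LF(activity 1) = deadline - sum of successor durations
Successors: activities 2 through 4 with durations [2, 4, 7]
Sum of successor durations = 13
LF = 21 - 13 = 8

8


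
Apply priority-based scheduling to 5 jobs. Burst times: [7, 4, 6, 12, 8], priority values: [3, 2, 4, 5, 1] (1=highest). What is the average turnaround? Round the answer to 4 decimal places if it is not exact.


Sort by priority (ascending = highest first):
Order: [(1, 8), (2, 4), (3, 7), (4, 6), (5, 12)]
Completion times:
  Priority 1, burst=8, C=8
  Priority 2, burst=4, C=12
  Priority 3, burst=7, C=19
  Priority 4, burst=6, C=25
  Priority 5, burst=12, C=37
Average turnaround = 101/5 = 20.2

20.2


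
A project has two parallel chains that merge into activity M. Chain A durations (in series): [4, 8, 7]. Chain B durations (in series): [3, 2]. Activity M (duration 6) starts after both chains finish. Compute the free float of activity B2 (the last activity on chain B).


ES(B2) = sum of predecessors on chain B = 3
EF(B2) = ES + duration = 3 + 2 = 5
Successor of B2 is M. ES(M) = max(sum(A), sum(B)) = max(19, 5) = 19
Free float = ES(successor) - EF(current) = 19 - 5 = 14

14


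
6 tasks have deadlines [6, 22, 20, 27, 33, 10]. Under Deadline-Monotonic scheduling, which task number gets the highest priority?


Sort tasks by relative deadline (ascending):
  Task 1: deadline = 6
  Task 6: deadline = 10
  Task 3: deadline = 20
  Task 2: deadline = 22
  Task 4: deadline = 27
  Task 5: deadline = 33
Priority order (highest first): [1, 6, 3, 2, 4, 5]
Highest priority task = 1

1


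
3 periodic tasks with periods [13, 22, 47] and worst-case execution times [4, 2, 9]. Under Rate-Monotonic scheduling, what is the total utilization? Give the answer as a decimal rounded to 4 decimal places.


Compute individual utilizations (exact fractions):
  Task 1: C/T = 4/13 (approx. 0.3077)
  Task 2: C/T = 2/22 = 1/11 (approx. 0.0909)
  Task 3: C/T = 9/47 (approx. 0.1915)
Total utilization U = 4/13 + 1/11 + 9/47 = 3966/6721
Rounded to 4 decimal places: U = 0.5901
RM (Liu & Layland) bound for 3 tasks = 0.779763; compare with U = 3966/6721 (approx. 0.590091)
U <= bound, so schedulable by RM sufficient condition.

0.5901


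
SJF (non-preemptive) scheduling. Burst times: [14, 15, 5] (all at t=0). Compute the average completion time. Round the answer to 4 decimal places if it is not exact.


SJF order (ascending): [5, 14, 15]
Completion times:
  Job 1: burst=5, C=5
  Job 2: burst=14, C=19
  Job 3: burst=15, C=34
Average completion = 58/3 = 19.3333

19.3333


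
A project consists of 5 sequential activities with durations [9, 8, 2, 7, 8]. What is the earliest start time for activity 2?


Activity 2 starts after activities 1 through 1 complete.
Predecessor durations: [9]
ES = 9 = 9

9


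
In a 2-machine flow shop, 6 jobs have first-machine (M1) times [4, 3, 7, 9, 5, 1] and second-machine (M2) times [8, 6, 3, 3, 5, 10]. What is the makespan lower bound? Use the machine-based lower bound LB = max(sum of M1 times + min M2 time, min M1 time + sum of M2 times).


LB1 = sum(M1 times) + min(M2 times) = 29 + 3 = 32
LB2 = min(M1 times) + sum(M2 times) = 1 + 35 = 36
Lower bound = max(LB1, LB2) = max(32, 36) = 36

36


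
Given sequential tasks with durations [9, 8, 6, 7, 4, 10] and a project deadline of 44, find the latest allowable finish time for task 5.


LF(activity 5) = deadline - sum of successor durations
Successors: activities 6 through 6 with durations [10]
Sum of successor durations = 10
LF = 44 - 10 = 34

34


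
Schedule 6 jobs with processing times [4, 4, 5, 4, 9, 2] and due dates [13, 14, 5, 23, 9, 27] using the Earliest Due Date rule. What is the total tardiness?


Sort by due date (EDD order): [(5, 5), (9, 9), (4, 13), (4, 14), (4, 23), (2, 27)]
Compute completion times and tardiness:
  Job 1: p=5, d=5, C=5, tardiness=max(0,5-5)=0
  Job 2: p=9, d=9, C=14, tardiness=max(0,14-9)=5
  Job 3: p=4, d=13, C=18, tardiness=max(0,18-13)=5
  Job 4: p=4, d=14, C=22, tardiness=max(0,22-14)=8
  Job 5: p=4, d=23, C=26, tardiness=max(0,26-23)=3
  Job 6: p=2, d=27, C=28, tardiness=max(0,28-27)=1
Total tardiness = 22

22


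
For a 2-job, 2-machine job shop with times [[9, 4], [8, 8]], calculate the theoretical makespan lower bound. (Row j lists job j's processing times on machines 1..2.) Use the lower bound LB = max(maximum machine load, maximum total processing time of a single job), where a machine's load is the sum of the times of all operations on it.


Machine loads:
  Machine 1: 9 + 8 = 17
  Machine 2: 4 + 8 = 12
Max machine load = 17
Job totals:
  Job 1: 13
  Job 2: 16
Max job total = 16
Lower bound = max(17, 16) = 17

17


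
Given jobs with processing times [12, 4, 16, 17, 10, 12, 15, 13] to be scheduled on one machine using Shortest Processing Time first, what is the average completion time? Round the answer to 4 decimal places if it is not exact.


Sort jobs by processing time (SPT order): [4, 10, 12, 12, 13, 15, 16, 17]
Compute completion times sequentially:
  Job 1: processing = 4, completes at 4
  Job 2: processing = 10, completes at 14
  Job 3: processing = 12, completes at 26
  Job 4: processing = 12, completes at 38
  Job 5: processing = 13, completes at 51
  Job 6: processing = 15, completes at 66
  Job 7: processing = 16, completes at 82
  Job 8: processing = 17, completes at 99
Sum of completion times = 380
Average completion time = 380/8 = 47.5

47.5


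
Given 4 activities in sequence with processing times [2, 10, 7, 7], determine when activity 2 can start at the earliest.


Activity 2 starts after activities 1 through 1 complete.
Predecessor durations: [2]
ES = 2 = 2

2


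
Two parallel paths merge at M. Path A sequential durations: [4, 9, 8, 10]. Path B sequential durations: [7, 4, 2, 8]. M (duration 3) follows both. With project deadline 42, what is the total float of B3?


Forward pass: ES(B3) = sum of predecessors on chain B = 11
EF = ES + duration = 11 + 2 = 13
Backward pass: LF(M) = deadline = 42; LS(M) = 42 - 3 = 39
LF(B3) = LS(M) - sum(successors on chain B) = 39 - 8 = 31
LS = LF - duration = 31 - 2 = 29
Total float = LS - ES = 29 - 11 = 18

18


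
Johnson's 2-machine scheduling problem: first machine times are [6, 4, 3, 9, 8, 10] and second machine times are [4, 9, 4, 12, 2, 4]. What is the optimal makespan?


Apply Johnson's rule:
  Group 1 (a <= b): [(3, 3, 4), (2, 4, 9), (4, 9, 12)]
  Group 2 (a > b): [(1, 6, 4), (6, 10, 4), (5, 8, 2)]
Optimal job order: [3, 2, 4, 1, 6, 5]
Schedule:
  Job 3: M1 done at 3, M2 done at 7
  Job 2: M1 done at 7, M2 done at 16
  Job 4: M1 done at 16, M2 done at 28
  Job 1: M1 done at 22, M2 done at 32
  Job 6: M1 done at 32, M2 done at 36
  Job 5: M1 done at 40, M2 done at 42
Makespan = 42

42


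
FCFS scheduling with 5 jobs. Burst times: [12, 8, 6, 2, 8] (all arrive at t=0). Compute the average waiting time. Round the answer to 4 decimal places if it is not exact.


FCFS order (as given): [12, 8, 6, 2, 8]
Waiting times:
  Job 1: wait = 0
  Job 2: wait = 12
  Job 3: wait = 20
  Job 4: wait = 26
  Job 5: wait = 28
Sum of waiting times = 86
Average waiting time = 86/5 = 17.2

17.2


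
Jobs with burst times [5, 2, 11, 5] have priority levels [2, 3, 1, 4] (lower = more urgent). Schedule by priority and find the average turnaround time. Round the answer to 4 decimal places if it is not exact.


Sort by priority (ascending = highest first):
Order: [(1, 11), (2, 5), (3, 2), (4, 5)]
Completion times:
  Priority 1, burst=11, C=11
  Priority 2, burst=5, C=16
  Priority 3, burst=2, C=18
  Priority 4, burst=5, C=23
Average turnaround = 68/4 = 17.0

17.0


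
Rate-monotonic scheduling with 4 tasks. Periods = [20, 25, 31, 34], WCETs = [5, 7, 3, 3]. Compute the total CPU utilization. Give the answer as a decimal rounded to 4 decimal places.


Compute individual utilizations (exact fractions):
  Task 1: C/T = 5/20 = 1/4 (approx. 0.25)
  Task 2: C/T = 7/25 (approx. 0.28)
  Task 3: C/T = 3/31 (approx. 0.0968)
  Task 4: C/T = 3/34 (approx. 0.0882)
Total utilization U = 1/4 + 7/25 + 3/31 + 3/34 = 37681/52700
Rounded to 4 decimal places: U = 0.7150
RM (Liu & Layland) bound for 4 tasks = 0.756828; compare with U = 37681/52700 (approx. 0.715009)
U <= bound, so schedulable by RM sufficient condition.

0.7150


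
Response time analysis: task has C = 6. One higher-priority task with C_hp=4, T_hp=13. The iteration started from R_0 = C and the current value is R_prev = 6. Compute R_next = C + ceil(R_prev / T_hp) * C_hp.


R_next = C + ceil(R_prev / T_hp) * C_hp
ceil(6 / 13) = ceil(0.4615) = 1
Interference = 1 * 4 = 4
R_next = 6 + 4 = 10

10


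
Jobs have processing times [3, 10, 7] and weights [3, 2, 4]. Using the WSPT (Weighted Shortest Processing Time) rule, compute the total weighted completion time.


Compute p/w ratios and sort ascending (WSPT): [(3, 3), (7, 4), (10, 2)]
Compute weighted completion times:
  Job (p=3,w=3): C=3, w*C=3*3=9
  Job (p=7,w=4): C=10, w*C=4*10=40
  Job (p=10,w=2): C=20, w*C=2*20=40
Total weighted completion time = 89

89


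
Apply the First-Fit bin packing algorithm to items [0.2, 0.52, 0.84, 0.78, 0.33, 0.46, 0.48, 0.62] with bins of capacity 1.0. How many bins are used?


Place items sequentially using First-Fit:
  Item 0.2 -> new Bin 1
  Item 0.52 -> Bin 1 (now 0.72)
  Item 0.84 -> new Bin 2
  Item 0.78 -> new Bin 3
  Item 0.33 -> new Bin 4
  Item 0.46 -> Bin 4 (now 0.79)
  Item 0.48 -> new Bin 5
  Item 0.62 -> new Bin 6
Total bins used = 6

6


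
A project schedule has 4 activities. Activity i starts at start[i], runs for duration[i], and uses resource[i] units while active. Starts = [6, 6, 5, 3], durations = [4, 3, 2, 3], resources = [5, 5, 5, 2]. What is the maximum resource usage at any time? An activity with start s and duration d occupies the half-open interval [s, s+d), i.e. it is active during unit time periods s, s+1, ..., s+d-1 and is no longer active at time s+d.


Each activity i is active on [start_i, start_i + duration_i).
Compute total resource usage per time slot:
  t=0: active resources = [], total = 0
  t=1: active resources = [], total = 0
  t=2: active resources = [], total = 0
  t=3: active resources = [2], total = 2
  t=4: active resources = [2], total = 2
  t=5: active resources = [5, 2], total = 7
  t=6: active resources = [5, 5, 5], total = 15
  t=7: active resources = [5, 5], total = 10
  t=8: active resources = [5, 5], total = 10
  t=9: active resources = [5], total = 5
Peak resource demand = 15

15


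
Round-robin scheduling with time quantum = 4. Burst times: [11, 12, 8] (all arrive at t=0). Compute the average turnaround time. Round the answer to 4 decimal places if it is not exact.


Time quantum = 4
Execution trace:
  J1 runs 4 units, time = 4
  J2 runs 4 units, time = 8
  J3 runs 4 units, time = 12
  J1 runs 4 units, time = 16
  J2 runs 4 units, time = 20
  J3 runs 4 units, time = 24
  J1 runs 3 units, time = 27
  J2 runs 4 units, time = 31
Finish times: [27, 31, 24]
Average turnaround = 82/3 = 27.3333

27.3333


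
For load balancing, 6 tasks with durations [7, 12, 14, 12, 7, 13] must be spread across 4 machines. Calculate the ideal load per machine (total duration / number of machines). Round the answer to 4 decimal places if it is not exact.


Total processing time = 7 + 12 + 14 + 12 + 7 + 13 = 65
Number of machines = 4
Ideal balanced load = 65 / 4 = 16.25

16.25


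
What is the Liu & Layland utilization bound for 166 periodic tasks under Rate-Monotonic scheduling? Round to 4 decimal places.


Compute 2^(1/166) = 1.0041843153
Subtract 1: 1.0041843153 - 1 = 0.0041843153
Multiply by n: 166 * 0.0041843153 = 0.6945963398
Round to 4 dp: 0.6946

0.6946


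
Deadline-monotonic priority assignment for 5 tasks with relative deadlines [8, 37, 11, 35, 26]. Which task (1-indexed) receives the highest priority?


Sort tasks by relative deadline (ascending):
  Task 1: deadline = 8
  Task 3: deadline = 11
  Task 5: deadline = 26
  Task 4: deadline = 35
  Task 2: deadline = 37
Priority order (highest first): [1, 3, 5, 4, 2]
Highest priority task = 1

1


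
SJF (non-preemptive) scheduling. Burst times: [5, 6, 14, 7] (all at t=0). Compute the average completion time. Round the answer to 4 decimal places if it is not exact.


SJF order (ascending): [5, 6, 7, 14]
Completion times:
  Job 1: burst=5, C=5
  Job 2: burst=6, C=11
  Job 3: burst=7, C=18
  Job 4: burst=14, C=32
Average completion = 66/4 = 16.5

16.5


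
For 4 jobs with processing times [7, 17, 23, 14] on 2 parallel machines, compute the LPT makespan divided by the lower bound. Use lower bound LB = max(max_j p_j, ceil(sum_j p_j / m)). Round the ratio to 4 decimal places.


LPT order: [23, 17, 14, 7]
Machine loads after assignment: [30, 31]
LPT makespan = 31
Lower bound = max(max_job, ceil(total/2)) = max(23, 31) = 31
Ratio = 31 / 31 = 1.0

1.0


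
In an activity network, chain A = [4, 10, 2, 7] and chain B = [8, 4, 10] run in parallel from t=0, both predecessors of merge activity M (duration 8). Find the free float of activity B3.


ES(B3) = sum of predecessors on chain B = 12
EF(B3) = ES + duration = 12 + 10 = 22
Successor of B3 is M. ES(M) = max(sum(A), sum(B)) = max(23, 22) = 23
Free float = ES(successor) - EF(current) = 23 - 22 = 1

1


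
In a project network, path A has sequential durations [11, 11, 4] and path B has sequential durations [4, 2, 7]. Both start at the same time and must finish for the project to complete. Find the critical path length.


Path A total = 11 + 11 + 4 = 26
Path B total = 4 + 2 + 7 = 13
Critical path = longest path = max(26, 13) = 26

26


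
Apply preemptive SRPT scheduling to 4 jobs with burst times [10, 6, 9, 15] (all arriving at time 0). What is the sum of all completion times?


Since all jobs arrive at t=0, SRPT equals SPT ordering.
SPT order: [6, 9, 10, 15]
Completion times:
  Job 1: p=6, C=6
  Job 2: p=9, C=15
  Job 3: p=10, C=25
  Job 4: p=15, C=40
Total completion time = 6 + 15 + 25 + 40 = 86

86


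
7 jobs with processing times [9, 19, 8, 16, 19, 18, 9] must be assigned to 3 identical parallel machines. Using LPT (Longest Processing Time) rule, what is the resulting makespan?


Sort jobs in decreasing order (LPT): [19, 19, 18, 16, 9, 9, 8]
Assign each job to the least loaded machine:
  Machine 1: jobs [19, 9, 8], load = 36
  Machine 2: jobs [19, 9], load = 28
  Machine 3: jobs [18, 16], load = 34
Makespan = max load = 36

36


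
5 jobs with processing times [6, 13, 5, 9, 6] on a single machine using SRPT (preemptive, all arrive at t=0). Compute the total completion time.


Since all jobs arrive at t=0, SRPT equals SPT ordering.
SPT order: [5, 6, 6, 9, 13]
Completion times:
  Job 1: p=5, C=5
  Job 2: p=6, C=11
  Job 3: p=6, C=17
  Job 4: p=9, C=26
  Job 5: p=13, C=39
Total completion time = 5 + 11 + 17 + 26 + 39 = 98

98


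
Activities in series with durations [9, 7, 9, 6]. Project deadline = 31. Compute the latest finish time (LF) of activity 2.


LF(activity 2) = deadline - sum of successor durations
Successors: activities 3 through 4 with durations [9, 6]
Sum of successor durations = 15
LF = 31 - 15 = 16

16


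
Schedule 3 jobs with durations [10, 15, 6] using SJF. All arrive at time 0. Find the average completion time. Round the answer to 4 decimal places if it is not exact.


SJF order (ascending): [6, 10, 15]
Completion times:
  Job 1: burst=6, C=6
  Job 2: burst=10, C=16
  Job 3: burst=15, C=31
Average completion = 53/3 = 17.6667

17.6667


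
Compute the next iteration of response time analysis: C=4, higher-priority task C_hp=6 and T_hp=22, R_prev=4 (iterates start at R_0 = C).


R_next = C + ceil(R_prev / T_hp) * C_hp
ceil(4 / 22) = ceil(0.1818) = 1
Interference = 1 * 6 = 6
R_next = 4 + 6 = 10

10


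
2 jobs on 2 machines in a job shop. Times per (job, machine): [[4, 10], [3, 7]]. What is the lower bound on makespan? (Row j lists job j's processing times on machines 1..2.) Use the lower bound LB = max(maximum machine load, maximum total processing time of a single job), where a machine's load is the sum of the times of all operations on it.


Machine loads:
  Machine 1: 4 + 3 = 7
  Machine 2: 10 + 7 = 17
Max machine load = 17
Job totals:
  Job 1: 14
  Job 2: 10
Max job total = 14
Lower bound = max(17, 14) = 17

17


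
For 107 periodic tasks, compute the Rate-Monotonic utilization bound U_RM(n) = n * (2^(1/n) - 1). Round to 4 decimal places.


Compute 2^(1/107) = 1.0064990387
Subtract 1: 1.0064990387 - 1 = 0.0064990387
Multiply by n: 107 * 0.0064990387 = 0.6953971409
Round to 4 dp: 0.6954

0.6954


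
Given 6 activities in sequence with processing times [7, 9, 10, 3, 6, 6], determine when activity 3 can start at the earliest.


Activity 3 starts after activities 1 through 2 complete.
Predecessor durations: [7, 9]
ES = 7 + 9 = 16

16


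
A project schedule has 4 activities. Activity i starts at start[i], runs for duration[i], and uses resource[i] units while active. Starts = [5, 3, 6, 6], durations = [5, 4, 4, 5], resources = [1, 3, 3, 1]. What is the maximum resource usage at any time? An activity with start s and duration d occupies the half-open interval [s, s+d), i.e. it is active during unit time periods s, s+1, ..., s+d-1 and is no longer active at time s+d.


Each activity i is active on [start_i, start_i + duration_i).
Compute total resource usage per time slot:
  t=0: active resources = [], total = 0
  t=1: active resources = [], total = 0
  t=2: active resources = [], total = 0
  t=3: active resources = [3], total = 3
  t=4: active resources = [3], total = 3
  t=5: active resources = [1, 3], total = 4
  t=6: active resources = [1, 3, 3, 1], total = 8
  t=7: active resources = [1, 3, 1], total = 5
  t=8: active resources = [1, 3, 1], total = 5
  t=9: active resources = [1, 3, 1], total = 5
  t=10: active resources = [1], total = 1
Peak resource demand = 8

8


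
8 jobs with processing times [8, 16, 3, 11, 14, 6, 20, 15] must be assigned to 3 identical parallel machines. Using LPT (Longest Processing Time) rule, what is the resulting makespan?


Sort jobs in decreasing order (LPT): [20, 16, 15, 14, 11, 8, 6, 3]
Assign each job to the least loaded machine:
  Machine 1: jobs [20, 8, 3], load = 31
  Machine 2: jobs [16, 11, 6], load = 33
  Machine 3: jobs [15, 14], load = 29
Makespan = max load = 33

33


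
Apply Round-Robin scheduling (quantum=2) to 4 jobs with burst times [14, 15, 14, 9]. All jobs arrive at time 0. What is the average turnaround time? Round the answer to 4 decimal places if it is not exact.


Time quantum = 2
Execution trace:
  J1 runs 2 units, time = 2
  J2 runs 2 units, time = 4
  J3 runs 2 units, time = 6
  J4 runs 2 units, time = 8
  J1 runs 2 units, time = 10
  J2 runs 2 units, time = 12
  J3 runs 2 units, time = 14
  J4 runs 2 units, time = 16
  J1 runs 2 units, time = 18
  J2 runs 2 units, time = 20
  J3 runs 2 units, time = 22
  J4 runs 2 units, time = 24
  J1 runs 2 units, time = 26
  J2 runs 2 units, time = 28
  J3 runs 2 units, time = 30
  J4 runs 2 units, time = 32
  J1 runs 2 units, time = 34
  J2 runs 2 units, time = 36
  J3 runs 2 units, time = 38
  J4 runs 1 units, time = 39
  J1 runs 2 units, time = 41
  J2 runs 2 units, time = 43
  J3 runs 2 units, time = 45
  J1 runs 2 units, time = 47
  J2 runs 2 units, time = 49
  J3 runs 2 units, time = 51
  J2 runs 1 units, time = 52
Finish times: [47, 52, 51, 39]
Average turnaround = 189/4 = 47.25

47.25


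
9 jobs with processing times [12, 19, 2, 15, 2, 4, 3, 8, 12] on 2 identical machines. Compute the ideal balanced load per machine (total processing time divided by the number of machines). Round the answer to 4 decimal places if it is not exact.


Total processing time = 12 + 19 + 2 + 15 + 2 + 4 + 3 + 8 + 12 = 77
Number of machines = 2
Ideal balanced load = 77 / 2 = 38.5

38.5


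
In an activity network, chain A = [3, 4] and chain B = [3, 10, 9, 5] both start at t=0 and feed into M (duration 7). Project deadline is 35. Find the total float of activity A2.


Forward pass: ES(A2) = sum of predecessors on chain A = 3
EF = ES + duration = 3 + 4 = 7
Backward pass: LF(M) = deadline = 35; LS(M) = 35 - 7 = 28
LF(A2) = LS(M) - sum(successors on chain A) = 28 - 0 = 28
LS = LF - duration = 28 - 4 = 24
Total float = LS - ES = 24 - 3 = 21

21


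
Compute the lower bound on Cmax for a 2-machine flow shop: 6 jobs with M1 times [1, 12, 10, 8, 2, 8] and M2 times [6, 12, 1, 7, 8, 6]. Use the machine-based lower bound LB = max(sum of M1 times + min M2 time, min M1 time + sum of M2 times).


LB1 = sum(M1 times) + min(M2 times) = 41 + 1 = 42
LB2 = min(M1 times) + sum(M2 times) = 1 + 40 = 41
Lower bound = max(LB1, LB2) = max(42, 41) = 42

42


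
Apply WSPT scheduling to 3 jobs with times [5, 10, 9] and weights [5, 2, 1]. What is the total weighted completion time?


Compute p/w ratios and sort ascending (WSPT): [(5, 5), (10, 2), (9, 1)]
Compute weighted completion times:
  Job (p=5,w=5): C=5, w*C=5*5=25
  Job (p=10,w=2): C=15, w*C=2*15=30
  Job (p=9,w=1): C=24, w*C=1*24=24
Total weighted completion time = 79

79


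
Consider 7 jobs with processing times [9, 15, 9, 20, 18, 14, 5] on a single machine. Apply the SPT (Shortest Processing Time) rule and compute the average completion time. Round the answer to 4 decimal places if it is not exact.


Sort jobs by processing time (SPT order): [5, 9, 9, 14, 15, 18, 20]
Compute completion times sequentially:
  Job 1: processing = 5, completes at 5
  Job 2: processing = 9, completes at 14
  Job 3: processing = 9, completes at 23
  Job 4: processing = 14, completes at 37
  Job 5: processing = 15, completes at 52
  Job 6: processing = 18, completes at 70
  Job 7: processing = 20, completes at 90
Sum of completion times = 291
Average completion time = 291/7 = 41.5714

41.5714


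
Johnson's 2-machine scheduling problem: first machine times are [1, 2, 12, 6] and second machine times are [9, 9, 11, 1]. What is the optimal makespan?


Apply Johnson's rule:
  Group 1 (a <= b): [(1, 1, 9), (2, 2, 9)]
  Group 2 (a > b): [(3, 12, 11), (4, 6, 1)]
Optimal job order: [1, 2, 3, 4]
Schedule:
  Job 1: M1 done at 1, M2 done at 10
  Job 2: M1 done at 3, M2 done at 19
  Job 3: M1 done at 15, M2 done at 30
  Job 4: M1 done at 21, M2 done at 31
Makespan = 31

31


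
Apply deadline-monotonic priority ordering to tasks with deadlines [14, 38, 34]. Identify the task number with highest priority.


Sort tasks by relative deadline (ascending):
  Task 1: deadline = 14
  Task 3: deadline = 34
  Task 2: deadline = 38
Priority order (highest first): [1, 3, 2]
Highest priority task = 1

1


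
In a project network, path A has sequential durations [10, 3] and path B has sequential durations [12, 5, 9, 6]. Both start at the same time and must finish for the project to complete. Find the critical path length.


Path A total = 10 + 3 = 13
Path B total = 12 + 5 + 9 + 6 = 32
Critical path = longest path = max(13, 32) = 32

32


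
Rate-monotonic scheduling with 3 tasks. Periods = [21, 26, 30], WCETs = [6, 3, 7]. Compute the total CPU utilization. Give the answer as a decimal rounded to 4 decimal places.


Compute individual utilizations (exact fractions):
  Task 1: C/T = 6/21 = 2/7 (approx. 0.2857)
  Task 2: C/T = 3/26 (approx. 0.1154)
  Task 3: C/T = 7/30 (approx. 0.2333)
Total utilization U = 2/7 + 3/26 + 7/30 = 866/1365
Rounded to 4 decimal places: U = 0.6344
RM (Liu & Layland) bound for 3 tasks = 0.779763; compare with U = 866/1365 (approx. 0.634432)
U <= bound, so schedulable by RM sufficient condition.

0.6344


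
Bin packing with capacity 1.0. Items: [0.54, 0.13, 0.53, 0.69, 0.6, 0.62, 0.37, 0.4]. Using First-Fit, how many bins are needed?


Place items sequentially using First-Fit:
  Item 0.54 -> new Bin 1
  Item 0.13 -> Bin 1 (now 0.67)
  Item 0.53 -> new Bin 2
  Item 0.69 -> new Bin 3
  Item 0.6 -> new Bin 4
  Item 0.62 -> new Bin 5
  Item 0.37 -> Bin 2 (now 0.9)
  Item 0.4 -> Bin 4 (now 1.0)
Total bins used = 5

5


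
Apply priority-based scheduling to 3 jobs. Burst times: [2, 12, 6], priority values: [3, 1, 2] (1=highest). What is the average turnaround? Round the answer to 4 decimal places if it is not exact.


Sort by priority (ascending = highest first):
Order: [(1, 12), (2, 6), (3, 2)]
Completion times:
  Priority 1, burst=12, C=12
  Priority 2, burst=6, C=18
  Priority 3, burst=2, C=20
Average turnaround = 50/3 = 16.6667

16.6667


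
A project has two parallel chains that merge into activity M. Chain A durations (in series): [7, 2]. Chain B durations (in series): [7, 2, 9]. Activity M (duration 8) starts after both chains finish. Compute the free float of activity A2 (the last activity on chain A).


ES(A2) = sum of predecessors on chain A = 7
EF(A2) = ES + duration = 7 + 2 = 9
Successor of A2 is M. ES(M) = max(sum(A), sum(B)) = max(9, 18) = 18
Free float = ES(successor) - EF(current) = 18 - 9 = 9

9


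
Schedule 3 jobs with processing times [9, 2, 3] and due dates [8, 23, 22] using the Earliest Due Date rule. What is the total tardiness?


Sort by due date (EDD order): [(9, 8), (3, 22), (2, 23)]
Compute completion times and tardiness:
  Job 1: p=9, d=8, C=9, tardiness=max(0,9-8)=1
  Job 2: p=3, d=22, C=12, tardiness=max(0,12-22)=0
  Job 3: p=2, d=23, C=14, tardiness=max(0,14-23)=0
Total tardiness = 1

1


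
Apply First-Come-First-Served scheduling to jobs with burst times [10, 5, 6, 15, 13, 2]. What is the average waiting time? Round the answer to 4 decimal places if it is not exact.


FCFS order (as given): [10, 5, 6, 15, 13, 2]
Waiting times:
  Job 1: wait = 0
  Job 2: wait = 10
  Job 3: wait = 15
  Job 4: wait = 21
  Job 5: wait = 36
  Job 6: wait = 49
Sum of waiting times = 131
Average waiting time = 131/6 = 21.8333

21.8333


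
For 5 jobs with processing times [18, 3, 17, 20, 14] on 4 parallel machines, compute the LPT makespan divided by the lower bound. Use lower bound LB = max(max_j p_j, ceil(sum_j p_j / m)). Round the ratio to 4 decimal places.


LPT order: [20, 18, 17, 14, 3]
Machine loads after assignment: [20, 18, 17, 17]
LPT makespan = 20
Lower bound = max(max_job, ceil(total/4)) = max(20, 18) = 20
Ratio = 20 / 20 = 1.0

1.0


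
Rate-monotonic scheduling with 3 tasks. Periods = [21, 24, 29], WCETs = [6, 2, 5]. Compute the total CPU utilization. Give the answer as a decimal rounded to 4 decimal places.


Compute individual utilizations (exact fractions):
  Task 1: C/T = 6/21 = 2/7 (approx. 0.2857)
  Task 2: C/T = 2/24 = 1/12 (approx. 0.0833)
  Task 3: C/T = 5/29 (approx. 0.1724)
Total utilization U = 2/7 + 1/12 + 5/29 = 1319/2436
Rounded to 4 decimal places: U = 0.5415
RM (Liu & Layland) bound for 3 tasks = 0.779763; compare with U = 1319/2436 (approx. 0.541461)
U <= bound, so schedulable by RM sufficient condition.

0.5415


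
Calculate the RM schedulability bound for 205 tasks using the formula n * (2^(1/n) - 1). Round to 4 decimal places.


Compute 2^(1/205) = 1.0033869285
Subtract 1: 1.0033869285 - 1 = 0.0033869285
Multiply by n: 205 * 0.0033869285 = 0.6943203425
Round to 4 dp: 0.6943

0.6943


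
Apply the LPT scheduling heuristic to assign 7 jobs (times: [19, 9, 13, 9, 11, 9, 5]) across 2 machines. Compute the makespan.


Sort jobs in decreasing order (LPT): [19, 13, 11, 9, 9, 9, 5]
Assign each job to the least loaded machine:
  Machine 1: jobs [19, 9, 9], load = 37
  Machine 2: jobs [13, 11, 9, 5], load = 38
Makespan = max load = 38

38


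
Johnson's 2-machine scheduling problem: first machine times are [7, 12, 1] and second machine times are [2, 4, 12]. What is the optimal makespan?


Apply Johnson's rule:
  Group 1 (a <= b): [(3, 1, 12)]
  Group 2 (a > b): [(2, 12, 4), (1, 7, 2)]
Optimal job order: [3, 2, 1]
Schedule:
  Job 3: M1 done at 1, M2 done at 13
  Job 2: M1 done at 13, M2 done at 17
  Job 1: M1 done at 20, M2 done at 22
Makespan = 22

22


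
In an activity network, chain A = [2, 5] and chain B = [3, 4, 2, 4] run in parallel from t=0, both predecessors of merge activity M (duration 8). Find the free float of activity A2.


ES(A2) = sum of predecessors on chain A = 2
EF(A2) = ES + duration = 2 + 5 = 7
Successor of A2 is M. ES(M) = max(sum(A), sum(B)) = max(7, 13) = 13
Free float = ES(successor) - EF(current) = 13 - 7 = 6

6


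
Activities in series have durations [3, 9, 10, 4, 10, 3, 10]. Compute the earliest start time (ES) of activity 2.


Activity 2 starts after activities 1 through 1 complete.
Predecessor durations: [3]
ES = 3 = 3

3


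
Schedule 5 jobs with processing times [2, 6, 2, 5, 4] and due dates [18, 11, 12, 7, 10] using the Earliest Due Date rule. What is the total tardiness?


Sort by due date (EDD order): [(5, 7), (4, 10), (6, 11), (2, 12), (2, 18)]
Compute completion times and tardiness:
  Job 1: p=5, d=7, C=5, tardiness=max(0,5-7)=0
  Job 2: p=4, d=10, C=9, tardiness=max(0,9-10)=0
  Job 3: p=6, d=11, C=15, tardiness=max(0,15-11)=4
  Job 4: p=2, d=12, C=17, tardiness=max(0,17-12)=5
  Job 5: p=2, d=18, C=19, tardiness=max(0,19-18)=1
Total tardiness = 10

10


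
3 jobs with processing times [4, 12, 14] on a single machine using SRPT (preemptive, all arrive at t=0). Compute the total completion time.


Since all jobs arrive at t=0, SRPT equals SPT ordering.
SPT order: [4, 12, 14]
Completion times:
  Job 1: p=4, C=4
  Job 2: p=12, C=16
  Job 3: p=14, C=30
Total completion time = 4 + 16 + 30 = 50

50


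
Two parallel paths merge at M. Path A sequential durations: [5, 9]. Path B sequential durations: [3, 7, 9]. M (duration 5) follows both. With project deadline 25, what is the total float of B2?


Forward pass: ES(B2) = sum of predecessors on chain B = 3
EF = ES + duration = 3 + 7 = 10
Backward pass: LF(M) = deadline = 25; LS(M) = 25 - 5 = 20
LF(B2) = LS(M) - sum(successors on chain B) = 20 - 9 = 11
LS = LF - duration = 11 - 7 = 4
Total float = LS - ES = 4 - 3 = 1

1


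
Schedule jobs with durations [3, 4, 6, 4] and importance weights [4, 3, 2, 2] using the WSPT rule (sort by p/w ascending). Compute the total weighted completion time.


Compute p/w ratios and sort ascending (WSPT): [(3, 4), (4, 3), (4, 2), (6, 2)]
Compute weighted completion times:
  Job (p=3,w=4): C=3, w*C=4*3=12
  Job (p=4,w=3): C=7, w*C=3*7=21
  Job (p=4,w=2): C=11, w*C=2*11=22
  Job (p=6,w=2): C=17, w*C=2*17=34
Total weighted completion time = 89

89


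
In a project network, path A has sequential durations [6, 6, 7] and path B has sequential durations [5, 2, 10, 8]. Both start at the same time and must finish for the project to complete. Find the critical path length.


Path A total = 6 + 6 + 7 = 19
Path B total = 5 + 2 + 10 + 8 = 25
Critical path = longest path = max(19, 25) = 25

25


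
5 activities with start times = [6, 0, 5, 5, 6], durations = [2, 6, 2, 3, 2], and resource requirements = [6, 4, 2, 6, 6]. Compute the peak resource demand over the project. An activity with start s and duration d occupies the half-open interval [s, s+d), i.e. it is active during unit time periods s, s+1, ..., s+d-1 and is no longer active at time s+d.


Each activity i is active on [start_i, start_i + duration_i).
Compute total resource usage per time slot:
  t=0: active resources = [4], total = 4
  t=1: active resources = [4], total = 4
  t=2: active resources = [4], total = 4
  t=3: active resources = [4], total = 4
  t=4: active resources = [4], total = 4
  t=5: active resources = [4, 2, 6], total = 12
  t=6: active resources = [6, 2, 6, 6], total = 20
  t=7: active resources = [6, 6, 6], total = 18
Peak resource demand = 20

20


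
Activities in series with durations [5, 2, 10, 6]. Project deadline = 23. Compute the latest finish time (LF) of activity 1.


LF(activity 1) = deadline - sum of successor durations
Successors: activities 2 through 4 with durations [2, 10, 6]
Sum of successor durations = 18
LF = 23 - 18 = 5

5


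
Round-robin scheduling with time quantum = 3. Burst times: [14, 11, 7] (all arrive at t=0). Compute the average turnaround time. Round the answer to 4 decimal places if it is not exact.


Time quantum = 3
Execution trace:
  J1 runs 3 units, time = 3
  J2 runs 3 units, time = 6
  J3 runs 3 units, time = 9
  J1 runs 3 units, time = 12
  J2 runs 3 units, time = 15
  J3 runs 3 units, time = 18
  J1 runs 3 units, time = 21
  J2 runs 3 units, time = 24
  J3 runs 1 units, time = 25
  J1 runs 3 units, time = 28
  J2 runs 2 units, time = 30
  J1 runs 2 units, time = 32
Finish times: [32, 30, 25]
Average turnaround = 87/3 = 29.0

29.0


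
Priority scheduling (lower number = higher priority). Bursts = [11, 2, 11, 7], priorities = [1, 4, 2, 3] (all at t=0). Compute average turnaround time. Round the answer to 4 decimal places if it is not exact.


Sort by priority (ascending = highest first):
Order: [(1, 11), (2, 11), (3, 7), (4, 2)]
Completion times:
  Priority 1, burst=11, C=11
  Priority 2, burst=11, C=22
  Priority 3, burst=7, C=29
  Priority 4, burst=2, C=31
Average turnaround = 93/4 = 23.25

23.25


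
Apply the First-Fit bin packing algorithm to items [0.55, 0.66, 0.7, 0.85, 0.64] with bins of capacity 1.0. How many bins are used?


Place items sequentially using First-Fit:
  Item 0.55 -> new Bin 1
  Item 0.66 -> new Bin 2
  Item 0.7 -> new Bin 3
  Item 0.85 -> new Bin 4
  Item 0.64 -> new Bin 5
Total bins used = 5

5


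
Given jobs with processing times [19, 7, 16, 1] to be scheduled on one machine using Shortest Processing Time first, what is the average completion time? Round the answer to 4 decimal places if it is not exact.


Sort jobs by processing time (SPT order): [1, 7, 16, 19]
Compute completion times sequentially:
  Job 1: processing = 1, completes at 1
  Job 2: processing = 7, completes at 8
  Job 3: processing = 16, completes at 24
  Job 4: processing = 19, completes at 43
Sum of completion times = 76
Average completion time = 76/4 = 19.0

19.0


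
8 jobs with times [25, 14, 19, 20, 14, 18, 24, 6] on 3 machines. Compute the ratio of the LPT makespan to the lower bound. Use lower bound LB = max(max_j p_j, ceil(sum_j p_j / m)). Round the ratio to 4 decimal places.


LPT order: [25, 24, 20, 19, 18, 14, 14, 6]
Machine loads after assignment: [53, 42, 45]
LPT makespan = 53
Lower bound = max(max_job, ceil(total/3)) = max(25, 47) = 47
Ratio = 53 / 47 = 1.1277

1.1277


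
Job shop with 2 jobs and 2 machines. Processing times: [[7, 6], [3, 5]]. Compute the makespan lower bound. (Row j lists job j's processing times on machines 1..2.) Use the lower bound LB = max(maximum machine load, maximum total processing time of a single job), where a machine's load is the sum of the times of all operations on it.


Machine loads:
  Machine 1: 7 + 3 = 10
  Machine 2: 6 + 5 = 11
Max machine load = 11
Job totals:
  Job 1: 13
  Job 2: 8
Max job total = 13
Lower bound = max(11, 13) = 13

13


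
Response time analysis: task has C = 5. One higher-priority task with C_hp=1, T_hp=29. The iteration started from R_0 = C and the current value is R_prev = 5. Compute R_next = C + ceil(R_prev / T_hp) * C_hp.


R_next = C + ceil(R_prev / T_hp) * C_hp
ceil(5 / 29) = ceil(0.1724) = 1
Interference = 1 * 1 = 1
R_next = 5 + 1 = 6

6


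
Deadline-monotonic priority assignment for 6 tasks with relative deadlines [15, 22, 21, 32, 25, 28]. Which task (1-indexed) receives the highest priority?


Sort tasks by relative deadline (ascending):
  Task 1: deadline = 15
  Task 3: deadline = 21
  Task 2: deadline = 22
  Task 5: deadline = 25
  Task 6: deadline = 28
  Task 4: deadline = 32
Priority order (highest first): [1, 3, 2, 5, 6, 4]
Highest priority task = 1

1


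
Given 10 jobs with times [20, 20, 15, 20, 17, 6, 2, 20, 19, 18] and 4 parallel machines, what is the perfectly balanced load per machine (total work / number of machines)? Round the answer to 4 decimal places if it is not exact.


Total processing time = 20 + 20 + 15 + 20 + 17 + 6 + 2 + 20 + 19 + 18 = 157
Number of machines = 4
Ideal balanced load = 157 / 4 = 39.25

39.25


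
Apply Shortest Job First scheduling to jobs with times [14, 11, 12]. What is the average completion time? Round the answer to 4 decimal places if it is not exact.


SJF order (ascending): [11, 12, 14]
Completion times:
  Job 1: burst=11, C=11
  Job 2: burst=12, C=23
  Job 3: burst=14, C=37
Average completion = 71/3 = 23.6667

23.6667


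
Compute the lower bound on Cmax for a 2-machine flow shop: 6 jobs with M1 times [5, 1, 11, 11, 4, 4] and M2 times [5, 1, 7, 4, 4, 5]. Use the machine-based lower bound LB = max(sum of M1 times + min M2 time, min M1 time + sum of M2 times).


LB1 = sum(M1 times) + min(M2 times) = 36 + 1 = 37
LB2 = min(M1 times) + sum(M2 times) = 1 + 26 = 27
Lower bound = max(LB1, LB2) = max(37, 27) = 37

37


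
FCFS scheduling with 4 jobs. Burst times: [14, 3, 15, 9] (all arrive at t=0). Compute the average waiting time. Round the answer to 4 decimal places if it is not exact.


FCFS order (as given): [14, 3, 15, 9]
Waiting times:
  Job 1: wait = 0
  Job 2: wait = 14
  Job 3: wait = 17
  Job 4: wait = 32
Sum of waiting times = 63
Average waiting time = 63/4 = 15.75

15.75


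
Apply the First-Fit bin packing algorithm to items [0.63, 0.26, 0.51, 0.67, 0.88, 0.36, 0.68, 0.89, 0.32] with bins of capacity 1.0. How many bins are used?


Place items sequentially using First-Fit:
  Item 0.63 -> new Bin 1
  Item 0.26 -> Bin 1 (now 0.89)
  Item 0.51 -> new Bin 2
  Item 0.67 -> new Bin 3
  Item 0.88 -> new Bin 4
  Item 0.36 -> Bin 2 (now 0.87)
  Item 0.68 -> new Bin 5
  Item 0.89 -> new Bin 6
  Item 0.32 -> Bin 3 (now 0.99)
Total bins used = 6

6


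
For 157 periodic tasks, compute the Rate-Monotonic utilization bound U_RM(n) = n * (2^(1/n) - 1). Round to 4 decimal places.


Compute 2^(1/157) = 1.0044247104
Subtract 1: 1.0044247104 - 1 = 0.0044247104
Multiply by n: 157 * 0.0044247104 = 0.6946795328
Round to 4 dp: 0.6947

0.6947
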